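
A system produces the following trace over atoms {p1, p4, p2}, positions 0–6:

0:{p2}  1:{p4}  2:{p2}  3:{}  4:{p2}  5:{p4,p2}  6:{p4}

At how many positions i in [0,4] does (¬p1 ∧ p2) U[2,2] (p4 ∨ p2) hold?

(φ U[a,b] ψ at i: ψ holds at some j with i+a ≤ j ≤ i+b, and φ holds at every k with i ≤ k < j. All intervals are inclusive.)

1

Evaluate at each i in [0,4]:
  i=0: ✗ (lhs fails at k=1 before rhs at j=2)
  i=1: ✗ (no rhs in [3,3])
  i=2: ✗ (lhs fails at k=3 before rhs at j=4)
  i=3: ✗ (lhs fails at k=3 before rhs at j=5)
  i=4: ✓ (rhs at j=6; lhs holds on [4,5])
Positions where it holds: {4} → 1.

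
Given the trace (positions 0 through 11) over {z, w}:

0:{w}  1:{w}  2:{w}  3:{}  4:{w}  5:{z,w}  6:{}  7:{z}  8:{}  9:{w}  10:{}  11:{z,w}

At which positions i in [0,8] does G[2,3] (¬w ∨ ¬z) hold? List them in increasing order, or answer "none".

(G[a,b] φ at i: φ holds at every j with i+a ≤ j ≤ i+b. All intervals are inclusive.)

Evaluate at each i in [0,8]:
  i=0: ✓ (all of [2,3])
  i=1: ✓ (all of [3,4])
  i=2: ✗ (fails at j=5)
  i=3: ✗ (fails at j=5)
  i=4: ✓ (all of [6,7])
  i=5: ✓ (all of [7,8])
  i=6: ✓ (all of [8,9])
  i=7: ✓ (all of [9,10])
  i=8: ✗ (fails at j=11)

0, 1, 4, 5, 6, 7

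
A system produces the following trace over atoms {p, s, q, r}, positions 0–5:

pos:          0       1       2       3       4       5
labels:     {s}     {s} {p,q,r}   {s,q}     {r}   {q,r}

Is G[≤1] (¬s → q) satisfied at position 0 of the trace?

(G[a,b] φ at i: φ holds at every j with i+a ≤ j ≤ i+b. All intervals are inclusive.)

Holds

Check (¬s → q) at every j in [0,1]:
  j=0: antecedent false → ✓
  j=1: antecedent false → ✓
All positions satisfy it → formula holds.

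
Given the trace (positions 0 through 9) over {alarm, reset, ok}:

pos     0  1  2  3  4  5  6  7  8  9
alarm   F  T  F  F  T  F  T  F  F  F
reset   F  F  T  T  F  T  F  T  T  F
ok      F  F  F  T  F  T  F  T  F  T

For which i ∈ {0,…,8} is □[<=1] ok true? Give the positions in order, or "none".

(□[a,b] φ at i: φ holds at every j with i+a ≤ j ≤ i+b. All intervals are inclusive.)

Evaluate at each i in [0,8]:
  i=0: ✗ (fails at j=0)
  i=1: ✗ (fails at j=1)
  i=2: ✗ (fails at j=2)
  i=3: ✗ (fails at j=4)
  i=4: ✗ (fails at j=4)
  i=5: ✗ (fails at j=6)
  i=6: ✗ (fails at j=6)
  i=7: ✗ (fails at j=8)
  i=8: ✗ (fails at j=8)

none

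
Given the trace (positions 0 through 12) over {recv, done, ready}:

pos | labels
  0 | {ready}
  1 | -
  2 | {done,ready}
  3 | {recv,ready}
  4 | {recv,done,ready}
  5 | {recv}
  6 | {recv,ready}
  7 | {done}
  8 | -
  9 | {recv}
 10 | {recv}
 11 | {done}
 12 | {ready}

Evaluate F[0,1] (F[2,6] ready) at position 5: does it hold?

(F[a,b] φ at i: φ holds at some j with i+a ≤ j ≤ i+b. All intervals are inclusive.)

Check F[2,6] ready at each j in [5,6]:
  j=5: fails (none in [7,11])
  j=6: holds (witness at 12)
Found at j=6 → formula holds.

True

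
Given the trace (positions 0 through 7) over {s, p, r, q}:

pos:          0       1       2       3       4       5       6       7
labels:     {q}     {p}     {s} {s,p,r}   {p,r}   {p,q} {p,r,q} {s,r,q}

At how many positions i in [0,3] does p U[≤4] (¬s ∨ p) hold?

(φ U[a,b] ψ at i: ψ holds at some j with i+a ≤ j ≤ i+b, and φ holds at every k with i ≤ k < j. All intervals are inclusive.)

Evaluate at each i in [0,3]:
  i=0: ✓ (rhs at j=0)
  i=1: ✓ (rhs at j=1)
  i=2: ✗ (lhs fails at k=2 before rhs at j=3)
  i=3: ✓ (rhs at j=3)
Positions where it holds: {0, 1, 3} → 3.

3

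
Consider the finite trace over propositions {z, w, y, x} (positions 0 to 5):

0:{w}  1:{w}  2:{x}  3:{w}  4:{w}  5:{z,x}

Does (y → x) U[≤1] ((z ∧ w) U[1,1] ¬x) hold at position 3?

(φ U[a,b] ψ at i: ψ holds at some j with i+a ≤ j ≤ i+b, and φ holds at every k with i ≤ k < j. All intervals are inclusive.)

Need some j in [3,4] with ((z ∧ w) U[1,1] ¬x), and (y → x) at every k in [3,j-1].
  j=3: ((z ∧ w) U[1,1] ¬x) — fails.
  j=4: ((z ∧ w) U[1,1] ¬x) — fails.
No j in the window works → until fails.

Does not hold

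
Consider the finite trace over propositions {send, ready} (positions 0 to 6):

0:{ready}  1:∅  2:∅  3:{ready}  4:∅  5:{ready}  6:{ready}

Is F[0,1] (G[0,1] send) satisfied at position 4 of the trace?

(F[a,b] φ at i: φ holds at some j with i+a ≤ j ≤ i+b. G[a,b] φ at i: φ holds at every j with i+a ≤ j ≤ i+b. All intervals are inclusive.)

Check G[0,1] send at each j in [4,5]:
  j=4: fails at 4
  j=5: fails at 5
No position in the window satisfies it → formula fails.

No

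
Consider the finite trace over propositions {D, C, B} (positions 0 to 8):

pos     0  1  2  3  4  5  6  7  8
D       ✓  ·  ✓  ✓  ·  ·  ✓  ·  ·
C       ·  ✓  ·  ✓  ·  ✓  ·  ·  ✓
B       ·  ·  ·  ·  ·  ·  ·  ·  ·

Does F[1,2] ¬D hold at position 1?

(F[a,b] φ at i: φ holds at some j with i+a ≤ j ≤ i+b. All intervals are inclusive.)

False

Check ¬D at each j in [2,3]:
  j=2: false
  j=3: false
No position in the window satisfies it → formula fails.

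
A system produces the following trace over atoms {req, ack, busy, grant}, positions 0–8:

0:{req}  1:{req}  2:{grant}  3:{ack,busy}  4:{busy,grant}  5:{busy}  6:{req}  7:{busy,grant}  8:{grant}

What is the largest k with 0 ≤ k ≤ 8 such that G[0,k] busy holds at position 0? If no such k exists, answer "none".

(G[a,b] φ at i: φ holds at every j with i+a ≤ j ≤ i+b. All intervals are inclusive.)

busy must hold from j=0 onward; find where it first fails.
  j=0: fails → no k works.

none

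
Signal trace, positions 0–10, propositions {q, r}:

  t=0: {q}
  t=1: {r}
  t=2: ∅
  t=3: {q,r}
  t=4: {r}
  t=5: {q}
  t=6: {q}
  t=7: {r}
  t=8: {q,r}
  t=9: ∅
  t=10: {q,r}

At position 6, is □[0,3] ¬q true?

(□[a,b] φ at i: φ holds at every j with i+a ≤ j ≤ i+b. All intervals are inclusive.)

Does not hold

Check ¬q at every j in [6,9]:
  j=6: false
  j=7: true
  j=8: false
  j=9: true
Fails at j=6 → formula fails.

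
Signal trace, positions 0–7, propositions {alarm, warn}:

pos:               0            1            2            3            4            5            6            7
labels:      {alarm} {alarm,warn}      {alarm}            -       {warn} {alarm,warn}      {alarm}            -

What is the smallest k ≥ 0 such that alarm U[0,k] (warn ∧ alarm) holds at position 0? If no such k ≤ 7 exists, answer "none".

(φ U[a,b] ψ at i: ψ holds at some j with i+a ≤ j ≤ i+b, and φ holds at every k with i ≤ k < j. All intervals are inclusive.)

1

Need earliest j ≥ 0 with (warn ∧ alarm), and alarm at every k in [0,j-1].
  j=0: rhs fails.
  j=1: rhs holds; lhs holds on [0,0]. k = 1.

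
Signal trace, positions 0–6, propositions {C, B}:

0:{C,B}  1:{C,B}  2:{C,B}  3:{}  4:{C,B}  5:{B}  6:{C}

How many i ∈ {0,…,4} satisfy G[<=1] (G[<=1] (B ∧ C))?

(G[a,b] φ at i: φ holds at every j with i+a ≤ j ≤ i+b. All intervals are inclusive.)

Evaluate at each i in [0,4]:
  i=0: ✓ (all of [0,1])
  i=1: ✗ (fails at j=2)
  i=2: ✗ (fails at j=2)
  i=3: ✗ (fails at j=3)
  i=4: ✗ (fails at j=4)
Positions where it holds: {0} → 1.

1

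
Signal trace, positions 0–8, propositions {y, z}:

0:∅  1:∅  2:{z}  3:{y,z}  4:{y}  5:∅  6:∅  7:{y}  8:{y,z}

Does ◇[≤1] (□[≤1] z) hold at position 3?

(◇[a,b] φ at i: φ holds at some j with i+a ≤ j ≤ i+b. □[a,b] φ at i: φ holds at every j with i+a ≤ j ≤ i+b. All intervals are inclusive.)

Does not hold

Check □[≤1] z at each j in [3,4]:
  j=3: fails at 4
  j=4: fails at 4
No position in the window satisfies it → formula fails.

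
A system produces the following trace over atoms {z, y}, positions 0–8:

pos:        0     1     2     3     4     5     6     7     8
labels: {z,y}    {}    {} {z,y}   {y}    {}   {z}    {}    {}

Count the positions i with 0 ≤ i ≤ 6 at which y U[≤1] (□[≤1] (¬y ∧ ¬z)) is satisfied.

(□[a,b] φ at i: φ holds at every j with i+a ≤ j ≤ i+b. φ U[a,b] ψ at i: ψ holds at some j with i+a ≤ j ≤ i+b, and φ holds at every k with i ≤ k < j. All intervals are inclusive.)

Evaluate at each i in [0,6]:
  i=0: ✓ (rhs at j=1; lhs holds on [0,0])
  i=1: ✓ (rhs at j=1)
  i=2: ✗ (no rhs in [2,3])
  i=3: ✗ (no rhs in [3,4])
  i=4: ✗ (no rhs in [4,5])
  i=5: ✗ (no rhs in [5,6])
  i=6: ✗ (lhs fails at k=6 before rhs at j=7)
Positions where it holds: {0, 1} → 2.

2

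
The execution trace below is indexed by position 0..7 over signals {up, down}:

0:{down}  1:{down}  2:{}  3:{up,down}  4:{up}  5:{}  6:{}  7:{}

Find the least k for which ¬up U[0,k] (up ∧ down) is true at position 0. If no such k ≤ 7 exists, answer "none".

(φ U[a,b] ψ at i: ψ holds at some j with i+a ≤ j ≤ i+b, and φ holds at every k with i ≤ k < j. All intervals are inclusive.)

3

Need earliest j ≥ 0 with (up ∧ down), and ¬up at every k in [0,j-1].
  j=0: rhs fails.
  j=1: rhs fails.
  j=2: rhs fails.
  j=3: rhs holds; lhs holds on [0,2]. k = 3.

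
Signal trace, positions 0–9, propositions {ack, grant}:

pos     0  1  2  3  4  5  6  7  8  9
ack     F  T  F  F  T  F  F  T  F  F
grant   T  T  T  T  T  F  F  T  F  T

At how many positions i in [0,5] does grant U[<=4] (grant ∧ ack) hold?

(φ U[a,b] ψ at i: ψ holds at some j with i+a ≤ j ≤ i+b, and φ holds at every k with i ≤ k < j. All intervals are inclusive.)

Evaluate at each i in [0,5]:
  i=0: ✓ (rhs at j=1; lhs holds on [0,0])
  i=1: ✓ (rhs at j=1)
  i=2: ✓ (rhs at j=4; lhs holds on [2,3])
  i=3: ✓ (rhs at j=4; lhs holds on [3,3])
  i=4: ✓ (rhs at j=4)
  i=5: ✗ (lhs fails at k=5 before rhs at j=7)
Positions where it holds: {0, 1, 2, 3, 4} → 5.

5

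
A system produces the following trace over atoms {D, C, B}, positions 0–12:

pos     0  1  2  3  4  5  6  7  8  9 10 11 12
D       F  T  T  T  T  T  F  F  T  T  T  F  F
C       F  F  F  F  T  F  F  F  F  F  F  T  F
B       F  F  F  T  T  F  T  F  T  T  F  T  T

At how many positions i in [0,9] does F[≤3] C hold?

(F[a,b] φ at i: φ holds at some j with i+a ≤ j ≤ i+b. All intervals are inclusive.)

6

Evaluate at each i in [0,9]:
  i=0: ✗ (none in [0,3])
  i=1: ✓ (witness j=4)
  i=2: ✓ (witness j=4)
  i=3: ✓ (witness j=4)
  i=4: ✓ (witness j=4)
  i=5: ✗ (none in [5,8])
  i=6: ✗ (none in [6,9])
  i=7: ✗ (none in [7,10])
  i=8: ✓ (witness j=11)
  i=9: ✓ (witness j=11)
Positions where it holds: {1, 2, 3, 4, 8, 9} → 6.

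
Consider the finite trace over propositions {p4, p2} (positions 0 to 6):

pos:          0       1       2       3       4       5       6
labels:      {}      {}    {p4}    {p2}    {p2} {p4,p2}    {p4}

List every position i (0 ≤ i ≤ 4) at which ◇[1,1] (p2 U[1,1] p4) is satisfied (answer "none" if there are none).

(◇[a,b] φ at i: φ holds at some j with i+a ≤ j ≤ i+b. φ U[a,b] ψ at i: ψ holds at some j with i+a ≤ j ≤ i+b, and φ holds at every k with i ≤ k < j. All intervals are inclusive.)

Evaluate at each i in [0,4]:
  i=0: ✗ (none in [1,1])
  i=1: ✗ (none in [2,2])
  i=2: ✗ (none in [3,3])
  i=3: ✓ (witness j=4)
  i=4: ✓ (witness j=5)

3, 4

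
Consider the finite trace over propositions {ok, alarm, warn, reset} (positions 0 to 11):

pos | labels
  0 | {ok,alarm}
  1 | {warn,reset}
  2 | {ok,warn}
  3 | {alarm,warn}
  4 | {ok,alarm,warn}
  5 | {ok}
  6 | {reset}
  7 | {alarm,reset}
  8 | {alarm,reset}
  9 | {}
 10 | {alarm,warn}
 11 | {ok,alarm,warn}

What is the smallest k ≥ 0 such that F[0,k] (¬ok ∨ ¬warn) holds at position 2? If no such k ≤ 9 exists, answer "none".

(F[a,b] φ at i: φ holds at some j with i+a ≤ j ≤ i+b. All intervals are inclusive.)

1

Scan j = 2,3,… for (¬ok ∨ ¬warn):
  j=2: fails
  j=3: holds
First hit at j=3, so smallest k = 3-2 = 1.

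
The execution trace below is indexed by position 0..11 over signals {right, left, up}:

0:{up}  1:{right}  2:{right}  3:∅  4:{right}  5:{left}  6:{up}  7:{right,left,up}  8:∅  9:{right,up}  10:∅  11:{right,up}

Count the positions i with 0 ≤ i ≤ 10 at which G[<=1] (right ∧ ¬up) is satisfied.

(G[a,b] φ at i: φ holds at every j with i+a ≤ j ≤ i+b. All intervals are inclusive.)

1

Evaluate at each i in [0,10]:
  i=0: ✗ (fails at j=0)
  i=1: ✓ (all of [1,2])
  i=2: ✗ (fails at j=3)
  i=3: ✗ (fails at j=3)
  i=4: ✗ (fails at j=5)
  i=5: ✗ (fails at j=5)
  i=6: ✗ (fails at j=6)
  i=7: ✗ (fails at j=7)
  i=8: ✗ (fails at j=8)
  i=9: ✗ (fails at j=9)
  i=10: ✗ (fails at j=10)
Positions where it holds: {1} → 1.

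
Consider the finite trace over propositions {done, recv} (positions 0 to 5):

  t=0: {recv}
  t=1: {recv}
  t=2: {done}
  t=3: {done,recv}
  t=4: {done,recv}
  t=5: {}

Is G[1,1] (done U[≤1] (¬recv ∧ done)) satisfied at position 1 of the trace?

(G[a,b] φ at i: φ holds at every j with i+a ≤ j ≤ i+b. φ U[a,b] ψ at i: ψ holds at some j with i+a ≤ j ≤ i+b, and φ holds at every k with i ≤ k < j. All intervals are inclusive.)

Check (done U[≤1] (¬recv ∧ done)) at every j in [2,2]:
  j=2: holds
All positions satisfy it → formula holds.

Yes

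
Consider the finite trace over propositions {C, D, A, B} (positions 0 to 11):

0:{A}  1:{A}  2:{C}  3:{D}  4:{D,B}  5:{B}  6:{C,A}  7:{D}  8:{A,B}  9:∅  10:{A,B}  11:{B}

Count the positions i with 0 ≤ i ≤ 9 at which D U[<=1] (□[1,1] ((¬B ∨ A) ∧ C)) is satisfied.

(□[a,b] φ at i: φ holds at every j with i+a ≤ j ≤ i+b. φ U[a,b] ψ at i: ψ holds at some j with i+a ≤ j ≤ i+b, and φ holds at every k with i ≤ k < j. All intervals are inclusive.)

3

Evaluate at each i in [0,9]:
  i=0: ✗ (lhs fails at k=0 before rhs at j=1)
  i=1: ✓ (rhs at j=1)
  i=2: ✗ (no rhs in [2,3])
  i=3: ✗ (no rhs in [3,4])
  i=4: ✓ (rhs at j=5; lhs holds on [4,4])
  i=5: ✓ (rhs at j=5)
  i=6: ✗ (no rhs in [6,7])
  i=7: ✗ (no rhs in [7,8])
  i=8: ✗ (no rhs in [8,9])
  i=9: ✗ (no rhs in [9,10])
Positions where it holds: {1, 4, 5} → 3.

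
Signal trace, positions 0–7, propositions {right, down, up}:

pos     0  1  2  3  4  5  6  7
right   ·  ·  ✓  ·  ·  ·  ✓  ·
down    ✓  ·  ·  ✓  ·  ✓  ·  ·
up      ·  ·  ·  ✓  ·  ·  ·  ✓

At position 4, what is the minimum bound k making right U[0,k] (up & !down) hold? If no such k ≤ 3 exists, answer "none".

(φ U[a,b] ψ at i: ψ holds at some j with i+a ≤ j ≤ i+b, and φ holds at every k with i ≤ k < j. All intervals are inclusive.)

Need earliest j ≥ 4 with (up & !down), and right at every k in [4,j-1].
  j=4: rhs fails.
  j=5: rhs fails.
  j=6: rhs fails.
  j=7: rhs holds but lhs fails at k=4.
No witness within the range → none.

none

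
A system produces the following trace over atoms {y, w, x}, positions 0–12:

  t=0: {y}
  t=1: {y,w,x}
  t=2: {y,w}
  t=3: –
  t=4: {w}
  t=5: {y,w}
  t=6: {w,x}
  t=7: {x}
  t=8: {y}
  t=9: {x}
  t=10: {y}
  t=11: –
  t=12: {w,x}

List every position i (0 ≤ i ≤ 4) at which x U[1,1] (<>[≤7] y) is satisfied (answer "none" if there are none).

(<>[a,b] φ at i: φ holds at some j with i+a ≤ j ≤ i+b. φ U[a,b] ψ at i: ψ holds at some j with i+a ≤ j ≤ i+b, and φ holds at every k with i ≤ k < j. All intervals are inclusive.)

Evaluate at each i in [0,4]:
  i=0: ✗ (lhs fails at k=0 before rhs at j=1)
  i=1: ✓ (rhs at j=2; lhs holds on [1,1])
  i=2: ✗ (lhs fails at k=2 before rhs at j=3)
  i=3: ✗ (lhs fails at k=3 before rhs at j=4)
  i=4: ✗ (lhs fails at k=4 before rhs at j=5)

1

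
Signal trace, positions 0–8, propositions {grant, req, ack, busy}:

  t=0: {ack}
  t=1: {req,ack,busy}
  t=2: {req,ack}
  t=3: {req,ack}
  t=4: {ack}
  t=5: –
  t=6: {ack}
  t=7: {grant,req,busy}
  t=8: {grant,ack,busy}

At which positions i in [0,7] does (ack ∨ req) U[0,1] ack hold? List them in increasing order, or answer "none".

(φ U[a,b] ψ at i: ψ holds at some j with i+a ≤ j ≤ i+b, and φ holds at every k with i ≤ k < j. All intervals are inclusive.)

0, 1, 2, 3, 4, 6, 7

Evaluate at each i in [0,7]:
  i=0: ✓ (rhs at j=0)
  i=1: ✓ (rhs at j=1)
  i=2: ✓ (rhs at j=2)
  i=3: ✓ (rhs at j=3)
  i=4: ✓ (rhs at j=4)
  i=5: ✗ (lhs fails at k=5 before rhs at j=6)
  i=6: ✓ (rhs at j=6)
  i=7: ✓ (rhs at j=8; lhs holds on [7,7])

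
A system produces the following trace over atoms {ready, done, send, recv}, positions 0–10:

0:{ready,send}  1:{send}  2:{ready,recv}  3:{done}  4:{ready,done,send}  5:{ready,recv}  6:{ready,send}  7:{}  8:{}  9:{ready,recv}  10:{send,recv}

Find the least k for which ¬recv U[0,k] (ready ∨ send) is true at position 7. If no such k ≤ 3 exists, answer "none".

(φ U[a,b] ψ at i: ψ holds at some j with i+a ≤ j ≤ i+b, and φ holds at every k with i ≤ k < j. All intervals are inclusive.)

2

Need earliest j ≥ 7 with (ready ∨ send), and ¬recv at every k in [7,j-1].
  j=7: rhs fails.
  j=8: rhs fails.
  j=9: rhs holds; lhs holds on [7,8]. k = 2.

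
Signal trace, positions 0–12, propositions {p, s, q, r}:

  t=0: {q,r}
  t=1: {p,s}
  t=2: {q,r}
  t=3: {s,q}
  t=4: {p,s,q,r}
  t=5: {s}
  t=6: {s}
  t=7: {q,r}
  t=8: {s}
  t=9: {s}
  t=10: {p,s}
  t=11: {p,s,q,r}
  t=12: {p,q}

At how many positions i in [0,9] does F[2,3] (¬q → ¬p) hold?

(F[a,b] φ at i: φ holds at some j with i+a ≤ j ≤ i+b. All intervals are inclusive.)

10

Evaluate at each i in [0,9]:
  i=0: ✓ (witness j=2)
  i=1: ✓ (witness j=3)
  i=2: ✓ (witness j=4)
  i=3: ✓ (witness j=5)
  i=4: ✓ (witness j=6)
  i=5: ✓ (witness j=7)
  i=6: ✓ (witness j=8)
  i=7: ✓ (witness j=9)
  i=8: ✓ (witness j=11)
  i=9: ✓ (witness j=11)
Positions where it holds: {0, 1, 2, 3, 4, 5, 6, 7, 8, 9} → 10.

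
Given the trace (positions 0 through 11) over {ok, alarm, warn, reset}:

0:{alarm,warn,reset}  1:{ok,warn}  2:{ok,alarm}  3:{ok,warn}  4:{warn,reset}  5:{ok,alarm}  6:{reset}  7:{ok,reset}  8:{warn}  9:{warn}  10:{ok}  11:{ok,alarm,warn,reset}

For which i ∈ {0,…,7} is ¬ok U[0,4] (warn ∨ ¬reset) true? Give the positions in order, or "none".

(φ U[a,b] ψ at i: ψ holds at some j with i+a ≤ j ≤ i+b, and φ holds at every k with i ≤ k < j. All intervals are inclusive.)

Evaluate at each i in [0,7]:
  i=0: ✓ (rhs at j=0)
  i=1: ✓ (rhs at j=1)
  i=2: ✓ (rhs at j=2)
  i=3: ✓ (rhs at j=3)
  i=4: ✓ (rhs at j=4)
  i=5: ✓ (rhs at j=5)
  i=6: ✗ (lhs fails at k=7 before rhs at j=8)
  i=7: ✗ (lhs fails at k=7 before rhs at j=8)

0, 1, 2, 3, 4, 5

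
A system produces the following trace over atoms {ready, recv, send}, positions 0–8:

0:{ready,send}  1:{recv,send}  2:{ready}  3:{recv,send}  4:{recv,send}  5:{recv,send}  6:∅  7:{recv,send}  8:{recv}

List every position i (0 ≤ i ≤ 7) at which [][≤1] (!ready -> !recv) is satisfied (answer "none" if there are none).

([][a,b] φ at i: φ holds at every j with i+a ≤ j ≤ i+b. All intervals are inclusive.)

none

Evaluate at each i in [0,7]:
  i=0: ✗ (fails at j=1)
  i=1: ✗ (fails at j=1)
  i=2: ✗ (fails at j=3)
  i=3: ✗ (fails at j=3)
  i=4: ✗ (fails at j=4)
  i=5: ✗ (fails at j=5)
  i=6: ✗ (fails at j=7)
  i=7: ✗ (fails at j=7)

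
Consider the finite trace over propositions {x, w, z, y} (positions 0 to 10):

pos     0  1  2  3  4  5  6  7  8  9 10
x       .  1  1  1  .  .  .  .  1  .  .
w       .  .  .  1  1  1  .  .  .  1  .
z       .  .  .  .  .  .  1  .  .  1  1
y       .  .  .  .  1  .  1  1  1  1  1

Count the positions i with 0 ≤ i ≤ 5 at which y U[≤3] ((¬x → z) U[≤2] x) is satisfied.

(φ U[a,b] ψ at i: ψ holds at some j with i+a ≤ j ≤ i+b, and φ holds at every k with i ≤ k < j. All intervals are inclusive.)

3

Evaluate at each i in [0,5]:
  i=0: ✗ (lhs fails at k=0 before rhs at j=1)
  i=1: ✓ (rhs at j=1)
  i=2: ✓ (rhs at j=2)
  i=3: ✓ (rhs at j=3)
  i=4: ✗ (no rhs in [4,7])
  i=5: ✗ (lhs fails at k=5 before rhs at j=8)
Positions where it holds: {1, 2, 3} → 3.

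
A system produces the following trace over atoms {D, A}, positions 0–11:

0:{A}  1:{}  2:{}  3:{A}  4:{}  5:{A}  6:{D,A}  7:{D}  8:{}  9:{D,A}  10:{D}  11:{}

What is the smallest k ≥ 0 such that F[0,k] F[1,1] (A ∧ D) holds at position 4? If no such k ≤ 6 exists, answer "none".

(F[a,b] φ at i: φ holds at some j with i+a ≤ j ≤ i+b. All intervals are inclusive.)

1

Scan j = 4,5,… for F[1,1] (A ∧ D):
  j=4: fails
  j=5: holds
First hit at j=5, so smallest k = 5-4 = 1.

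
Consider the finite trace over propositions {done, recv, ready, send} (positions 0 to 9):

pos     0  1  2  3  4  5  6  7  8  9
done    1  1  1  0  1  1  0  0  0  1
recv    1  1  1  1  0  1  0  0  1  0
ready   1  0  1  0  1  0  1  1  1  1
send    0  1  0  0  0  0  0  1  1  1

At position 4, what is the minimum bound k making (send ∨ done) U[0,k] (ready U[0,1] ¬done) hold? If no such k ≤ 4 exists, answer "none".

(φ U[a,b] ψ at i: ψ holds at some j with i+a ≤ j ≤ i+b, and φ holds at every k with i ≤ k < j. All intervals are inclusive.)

2

Need earliest j ≥ 4 with (ready U[0,1] ¬done), and (send ∨ done) at every k in [4,j-1].
  j=4: rhs fails.
  j=5: rhs fails.
  j=6: rhs holds; lhs holds on [4,5]. k = 2.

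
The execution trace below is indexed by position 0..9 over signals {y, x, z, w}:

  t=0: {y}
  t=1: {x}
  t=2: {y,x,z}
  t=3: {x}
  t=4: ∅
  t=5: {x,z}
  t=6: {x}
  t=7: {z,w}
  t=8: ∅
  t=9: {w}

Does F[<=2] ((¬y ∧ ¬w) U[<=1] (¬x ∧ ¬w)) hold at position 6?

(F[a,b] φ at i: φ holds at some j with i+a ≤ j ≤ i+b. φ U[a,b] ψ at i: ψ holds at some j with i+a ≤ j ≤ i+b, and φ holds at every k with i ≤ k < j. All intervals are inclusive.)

Check ((¬y ∧ ¬w) U[<=1] (¬x ∧ ¬w)) at each j in [6,8]:
  j=6: fails
  j=7: fails
  j=8: holds
Found at j=8 → formula holds.

True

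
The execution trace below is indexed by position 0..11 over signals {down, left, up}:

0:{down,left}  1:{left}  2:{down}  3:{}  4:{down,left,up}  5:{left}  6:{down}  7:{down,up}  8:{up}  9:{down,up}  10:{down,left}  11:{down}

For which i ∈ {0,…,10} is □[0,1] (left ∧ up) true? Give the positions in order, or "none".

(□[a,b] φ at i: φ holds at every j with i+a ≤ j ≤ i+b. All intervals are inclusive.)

Evaluate at each i in [0,10]:
  i=0: ✗ (fails at j=0)
  i=1: ✗ (fails at j=1)
  i=2: ✗ (fails at j=2)
  i=3: ✗ (fails at j=3)
  i=4: ✗ (fails at j=5)
  i=5: ✗ (fails at j=5)
  i=6: ✗ (fails at j=6)
  i=7: ✗ (fails at j=7)
  i=8: ✗ (fails at j=8)
  i=9: ✗ (fails at j=9)
  i=10: ✗ (fails at j=10)

none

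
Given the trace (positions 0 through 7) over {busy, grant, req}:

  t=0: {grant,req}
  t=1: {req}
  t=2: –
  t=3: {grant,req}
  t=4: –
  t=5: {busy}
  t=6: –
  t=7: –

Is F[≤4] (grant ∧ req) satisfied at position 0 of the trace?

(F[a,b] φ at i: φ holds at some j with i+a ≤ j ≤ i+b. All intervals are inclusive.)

Check (grant ∧ req) at each j in [0,4]:
  j=0: true
  j=1: false
  j=2: false
  j=3: true
  j=4: false
Found at j=0 → formula holds.

True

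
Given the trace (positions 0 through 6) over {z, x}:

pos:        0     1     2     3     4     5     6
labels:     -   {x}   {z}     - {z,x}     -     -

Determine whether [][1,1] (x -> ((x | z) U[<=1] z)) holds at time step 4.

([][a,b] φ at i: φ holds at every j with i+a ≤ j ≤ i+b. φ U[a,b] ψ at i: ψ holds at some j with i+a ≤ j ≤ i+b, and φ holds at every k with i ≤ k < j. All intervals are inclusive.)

Holds

Check (x -> ((x | z) U[<=1] z)) at every j in [5,5]:
  j=5: antecedent false → ✓
All positions satisfy it → formula holds.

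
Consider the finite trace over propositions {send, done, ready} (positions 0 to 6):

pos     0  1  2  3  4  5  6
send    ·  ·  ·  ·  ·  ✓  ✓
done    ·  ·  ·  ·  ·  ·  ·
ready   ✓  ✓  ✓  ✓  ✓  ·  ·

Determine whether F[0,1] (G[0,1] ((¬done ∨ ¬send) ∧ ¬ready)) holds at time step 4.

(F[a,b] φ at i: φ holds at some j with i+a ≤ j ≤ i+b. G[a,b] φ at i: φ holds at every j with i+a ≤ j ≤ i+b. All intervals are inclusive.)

True

Check G[0,1] ((¬done ∨ ¬send) ∧ ¬ready) at each j in [4,5]:
  j=4: fails at 4
  j=5: holds on [5,6]
Found at j=5 → formula holds.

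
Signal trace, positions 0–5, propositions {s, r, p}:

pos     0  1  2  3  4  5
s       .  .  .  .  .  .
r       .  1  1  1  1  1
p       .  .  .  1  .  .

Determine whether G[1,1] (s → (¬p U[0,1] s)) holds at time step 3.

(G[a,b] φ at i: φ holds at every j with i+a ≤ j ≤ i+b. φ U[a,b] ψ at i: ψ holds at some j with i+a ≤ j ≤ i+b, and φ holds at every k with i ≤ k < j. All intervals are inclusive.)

Check (s → (¬p U[0,1] s)) at every j in [4,4]:
  j=4: antecedent false → ✓
All positions satisfy it → formula holds.

True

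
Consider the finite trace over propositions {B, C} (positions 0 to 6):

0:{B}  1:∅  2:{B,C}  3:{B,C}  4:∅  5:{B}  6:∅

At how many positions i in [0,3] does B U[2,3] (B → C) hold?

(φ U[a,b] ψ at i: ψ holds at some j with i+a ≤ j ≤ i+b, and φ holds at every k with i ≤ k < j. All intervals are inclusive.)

1

Evaluate at each i in [0,3]:
  i=0: ✗ (lhs fails at k=1 before rhs at j=2)
  i=1: ✗ (lhs fails at k=1 before rhs at j=3)
  i=2: ✓ (rhs at j=4; lhs holds on [2,3])
  i=3: ✗ (lhs fails at k=4 before rhs at j=6)
Positions where it holds: {2} → 1.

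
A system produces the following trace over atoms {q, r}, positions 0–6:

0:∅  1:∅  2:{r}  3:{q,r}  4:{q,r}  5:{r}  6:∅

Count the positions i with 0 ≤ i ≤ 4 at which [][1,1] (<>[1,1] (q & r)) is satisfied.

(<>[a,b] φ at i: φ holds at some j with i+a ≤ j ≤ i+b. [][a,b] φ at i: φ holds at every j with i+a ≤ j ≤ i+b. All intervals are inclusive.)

2

Evaluate at each i in [0,4]:
  i=0: ✗ (fails at j=1)
  i=1: ✓ (all of [2,2])
  i=2: ✓ (all of [3,3])
  i=3: ✗ (fails at j=4)
  i=4: ✗ (fails at j=5)
Positions where it holds: {1, 2} → 2.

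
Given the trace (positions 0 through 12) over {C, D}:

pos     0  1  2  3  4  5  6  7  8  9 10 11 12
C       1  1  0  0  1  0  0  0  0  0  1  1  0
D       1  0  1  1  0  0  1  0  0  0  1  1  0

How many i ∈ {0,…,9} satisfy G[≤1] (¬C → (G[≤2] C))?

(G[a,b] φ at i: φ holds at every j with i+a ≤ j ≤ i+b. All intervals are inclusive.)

1

Evaluate at each i in [0,9]:
  i=0: ✓ (all of [0,1])
  i=1: ✗ (fails at j=2)
  i=2: ✗ (fails at j=2)
  i=3: ✗ (fails at j=3)
  i=4: ✗ (fails at j=5)
  i=5: ✗ (fails at j=5)
  i=6: ✗ (fails at j=6)
  i=7: ✗ (fails at j=7)
  i=8: ✗ (fails at j=8)
  i=9: ✗ (fails at j=9)
Positions where it holds: {0} → 1.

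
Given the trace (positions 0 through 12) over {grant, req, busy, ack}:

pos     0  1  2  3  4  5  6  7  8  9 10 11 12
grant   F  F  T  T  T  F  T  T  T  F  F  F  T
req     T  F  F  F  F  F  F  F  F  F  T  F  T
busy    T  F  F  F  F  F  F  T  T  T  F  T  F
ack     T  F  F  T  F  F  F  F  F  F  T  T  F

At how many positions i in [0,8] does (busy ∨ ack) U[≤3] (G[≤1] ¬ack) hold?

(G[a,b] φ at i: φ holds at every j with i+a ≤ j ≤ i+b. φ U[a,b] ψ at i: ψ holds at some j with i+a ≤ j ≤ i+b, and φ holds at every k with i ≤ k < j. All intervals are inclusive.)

Evaluate at each i in [0,8]:
  i=0: ✓ (rhs at j=1; lhs holds on [0,0])
  i=1: ✓ (rhs at j=1)
  i=2: ✗ (lhs fails at k=2 before rhs at j=4)
  i=3: ✓ (rhs at j=4; lhs holds on [3,3])
  i=4: ✓ (rhs at j=4)
  i=5: ✓ (rhs at j=5)
  i=6: ✓ (rhs at j=6)
  i=7: ✓ (rhs at j=7)
  i=8: ✓ (rhs at j=8)
Positions where it holds: {0, 1, 3, 4, 5, 6, 7, 8} → 8.

8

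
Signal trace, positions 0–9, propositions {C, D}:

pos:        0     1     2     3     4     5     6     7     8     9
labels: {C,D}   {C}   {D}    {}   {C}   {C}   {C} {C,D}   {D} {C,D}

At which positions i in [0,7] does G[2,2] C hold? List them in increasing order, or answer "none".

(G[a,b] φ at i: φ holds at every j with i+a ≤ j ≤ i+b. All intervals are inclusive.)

2, 3, 4, 5, 7

Evaluate at each i in [0,7]:
  i=0: ✗ (fails at j=2)
  i=1: ✗ (fails at j=3)
  i=2: ✓ (all of [4,4])
  i=3: ✓ (all of [5,5])
  i=4: ✓ (all of [6,6])
  i=5: ✓ (all of [7,7])
  i=6: ✗ (fails at j=8)
  i=7: ✓ (all of [9,9])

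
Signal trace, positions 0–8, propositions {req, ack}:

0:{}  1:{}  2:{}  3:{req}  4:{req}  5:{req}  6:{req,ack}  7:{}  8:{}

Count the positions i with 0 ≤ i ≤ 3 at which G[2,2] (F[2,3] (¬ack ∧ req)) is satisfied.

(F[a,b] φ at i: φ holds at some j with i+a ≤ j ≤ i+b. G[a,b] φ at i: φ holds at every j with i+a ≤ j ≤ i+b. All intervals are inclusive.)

2

Evaluate at each i in [0,3]:
  i=0: ✓ (all of [2,2])
  i=1: ✓ (all of [3,3])
  i=2: ✗ (fails at j=4)
  i=3: ✗ (fails at j=5)
Positions where it holds: {0, 1} → 2.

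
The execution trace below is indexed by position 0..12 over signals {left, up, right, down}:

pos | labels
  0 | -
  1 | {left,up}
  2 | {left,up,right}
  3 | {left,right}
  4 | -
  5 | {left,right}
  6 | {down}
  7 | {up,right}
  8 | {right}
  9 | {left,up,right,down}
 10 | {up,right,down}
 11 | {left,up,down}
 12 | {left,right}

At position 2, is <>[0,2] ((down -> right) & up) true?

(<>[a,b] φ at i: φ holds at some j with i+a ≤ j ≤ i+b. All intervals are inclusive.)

Holds

Check ((down -> right) & up) at each j in [2,4]:
  j=2: true
  j=3: false
  j=4: false
Found at j=2 → formula holds.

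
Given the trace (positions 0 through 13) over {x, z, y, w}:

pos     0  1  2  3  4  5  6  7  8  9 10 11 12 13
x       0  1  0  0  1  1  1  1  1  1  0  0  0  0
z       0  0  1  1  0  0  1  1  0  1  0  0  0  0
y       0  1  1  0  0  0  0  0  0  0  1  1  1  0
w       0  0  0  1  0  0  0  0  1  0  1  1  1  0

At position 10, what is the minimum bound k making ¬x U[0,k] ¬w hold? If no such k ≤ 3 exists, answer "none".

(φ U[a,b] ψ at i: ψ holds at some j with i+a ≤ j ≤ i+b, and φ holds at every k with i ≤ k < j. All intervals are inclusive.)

Need earliest j ≥ 10 with ¬w, and ¬x at every k in [10,j-1].
  j=10: rhs fails.
  j=11: rhs fails.
  j=12: rhs fails.
  j=13: rhs holds; lhs holds on [10,12]. k = 3.

3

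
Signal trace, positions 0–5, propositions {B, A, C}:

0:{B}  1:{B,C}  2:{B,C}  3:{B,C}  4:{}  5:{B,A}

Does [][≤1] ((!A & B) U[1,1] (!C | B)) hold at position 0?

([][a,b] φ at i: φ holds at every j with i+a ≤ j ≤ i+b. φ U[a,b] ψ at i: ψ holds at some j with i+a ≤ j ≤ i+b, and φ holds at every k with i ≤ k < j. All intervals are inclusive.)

Check ((!A & B) U[1,1] (!C | B)) at every j in [0,1]:
  j=0: holds
  j=1: holds
All positions satisfy it → formula holds.

Holds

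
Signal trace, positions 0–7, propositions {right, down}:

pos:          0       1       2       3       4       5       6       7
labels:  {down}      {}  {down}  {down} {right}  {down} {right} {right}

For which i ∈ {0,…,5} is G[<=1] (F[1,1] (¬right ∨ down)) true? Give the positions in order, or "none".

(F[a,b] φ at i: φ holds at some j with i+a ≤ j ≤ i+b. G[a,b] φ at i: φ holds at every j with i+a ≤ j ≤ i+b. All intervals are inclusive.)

0, 1

Evaluate at each i in [0,5]:
  i=0: ✓ (all of [0,1])
  i=1: ✓ (all of [1,2])
  i=2: ✗ (fails at j=3)
  i=3: ✗ (fails at j=3)
  i=4: ✗ (fails at j=5)
  i=5: ✗ (fails at j=5)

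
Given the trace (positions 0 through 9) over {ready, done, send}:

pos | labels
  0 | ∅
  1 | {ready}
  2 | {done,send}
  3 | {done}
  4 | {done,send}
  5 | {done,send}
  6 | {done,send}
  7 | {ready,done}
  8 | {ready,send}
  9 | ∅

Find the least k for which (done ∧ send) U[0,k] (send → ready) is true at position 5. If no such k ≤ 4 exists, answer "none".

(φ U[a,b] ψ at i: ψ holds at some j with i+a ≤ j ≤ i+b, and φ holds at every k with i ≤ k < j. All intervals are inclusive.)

2

Need earliest j ≥ 5 with (send → ready), and (done ∧ send) at every k in [5,j-1].
  j=5: rhs fails.
  j=6: rhs fails.
  j=7: rhs holds; lhs holds on [5,6]. k = 2.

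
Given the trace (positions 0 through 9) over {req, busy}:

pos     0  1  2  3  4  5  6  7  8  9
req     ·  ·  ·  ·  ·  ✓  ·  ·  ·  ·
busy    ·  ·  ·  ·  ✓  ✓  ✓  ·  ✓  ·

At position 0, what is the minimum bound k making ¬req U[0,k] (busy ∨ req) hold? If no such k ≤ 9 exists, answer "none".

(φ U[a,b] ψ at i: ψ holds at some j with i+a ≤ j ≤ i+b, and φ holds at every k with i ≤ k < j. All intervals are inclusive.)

Need earliest j ≥ 0 with (busy ∨ req), and ¬req at every k in [0,j-1].
  j=0: rhs fails.
  j=1: rhs fails.
  j=2: rhs fails.
  j=3: rhs fails.
  j=4: rhs holds; lhs holds on [0,3]. k = 4.

4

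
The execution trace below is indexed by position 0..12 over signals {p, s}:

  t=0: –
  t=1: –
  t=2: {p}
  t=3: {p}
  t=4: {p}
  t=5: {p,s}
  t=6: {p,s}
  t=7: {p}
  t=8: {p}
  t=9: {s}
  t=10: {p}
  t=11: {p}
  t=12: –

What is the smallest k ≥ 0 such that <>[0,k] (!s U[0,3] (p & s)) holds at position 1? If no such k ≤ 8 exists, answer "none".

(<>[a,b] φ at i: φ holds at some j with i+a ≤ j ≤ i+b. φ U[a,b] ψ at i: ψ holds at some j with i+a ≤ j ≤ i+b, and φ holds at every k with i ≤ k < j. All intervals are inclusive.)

1

Scan j = 1,2,… for (!s U[0,3] (p & s)):
  j=1: fails
  j=2: holds
First hit at j=2, so smallest k = 2-1 = 1.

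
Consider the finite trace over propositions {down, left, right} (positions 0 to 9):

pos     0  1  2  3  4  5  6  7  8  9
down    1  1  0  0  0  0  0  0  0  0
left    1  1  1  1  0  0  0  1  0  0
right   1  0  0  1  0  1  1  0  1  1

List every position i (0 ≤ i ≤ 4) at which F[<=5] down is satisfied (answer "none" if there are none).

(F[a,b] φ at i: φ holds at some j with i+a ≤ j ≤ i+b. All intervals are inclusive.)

Evaluate at each i in [0,4]:
  i=0: ✓ (witness j=0)
  i=1: ✓ (witness j=1)
  i=2: ✗ (none in [2,7])
  i=3: ✗ (none in [3,8])
  i=4: ✗ (none in [4,9])

0, 1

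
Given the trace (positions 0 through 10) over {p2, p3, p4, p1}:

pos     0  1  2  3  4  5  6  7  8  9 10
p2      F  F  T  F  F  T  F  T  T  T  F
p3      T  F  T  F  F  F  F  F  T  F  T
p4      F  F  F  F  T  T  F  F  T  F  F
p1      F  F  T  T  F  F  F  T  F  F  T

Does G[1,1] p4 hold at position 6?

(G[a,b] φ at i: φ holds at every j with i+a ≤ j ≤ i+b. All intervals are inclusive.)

Does not hold

Check p4 at every j in [7,7]:
  j=7: false
Fails at j=7 → formula fails.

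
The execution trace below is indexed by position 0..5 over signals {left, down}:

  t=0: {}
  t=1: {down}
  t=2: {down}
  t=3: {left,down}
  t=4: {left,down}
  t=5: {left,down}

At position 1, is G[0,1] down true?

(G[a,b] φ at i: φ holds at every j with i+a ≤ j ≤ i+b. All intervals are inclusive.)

Check down at every j in [1,2]:
  j=1: true
  j=2: true
All positions satisfy it → formula holds.

Holds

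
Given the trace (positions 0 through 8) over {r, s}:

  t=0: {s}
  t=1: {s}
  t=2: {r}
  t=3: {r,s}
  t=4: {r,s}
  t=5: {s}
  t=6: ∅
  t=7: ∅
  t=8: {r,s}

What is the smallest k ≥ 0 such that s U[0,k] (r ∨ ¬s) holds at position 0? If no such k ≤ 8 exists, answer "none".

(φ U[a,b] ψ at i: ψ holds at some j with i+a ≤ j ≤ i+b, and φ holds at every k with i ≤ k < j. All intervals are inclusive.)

2

Need earliest j ≥ 0 with (r ∨ ¬s), and s at every k in [0,j-1].
  j=0: rhs fails.
  j=1: rhs fails.
  j=2: rhs holds; lhs holds on [0,1]. k = 2.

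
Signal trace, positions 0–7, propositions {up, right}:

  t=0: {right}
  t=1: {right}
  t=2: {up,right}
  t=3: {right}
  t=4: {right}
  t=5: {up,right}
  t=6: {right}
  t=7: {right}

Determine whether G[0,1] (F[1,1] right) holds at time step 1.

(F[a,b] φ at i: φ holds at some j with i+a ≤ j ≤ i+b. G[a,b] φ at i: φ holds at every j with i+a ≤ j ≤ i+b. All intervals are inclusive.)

Check F[1,1] right at every j in [1,2]:
  j=1: holds (witness at 2)
  j=2: holds (witness at 3)
All positions satisfy it → formula holds.

Yes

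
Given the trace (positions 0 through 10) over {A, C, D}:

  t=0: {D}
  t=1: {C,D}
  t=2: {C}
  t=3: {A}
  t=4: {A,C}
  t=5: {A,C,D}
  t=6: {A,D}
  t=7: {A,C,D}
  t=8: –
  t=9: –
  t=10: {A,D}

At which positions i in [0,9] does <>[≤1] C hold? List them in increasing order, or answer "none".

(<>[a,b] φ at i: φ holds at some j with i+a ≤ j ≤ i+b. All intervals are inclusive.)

0, 1, 2, 3, 4, 5, 6, 7

Evaluate at each i in [0,9]:
  i=0: ✓ (witness j=1)
  i=1: ✓ (witness j=1)
  i=2: ✓ (witness j=2)
  i=3: ✓ (witness j=4)
  i=4: ✓ (witness j=4)
  i=5: ✓ (witness j=5)
  i=6: ✓ (witness j=7)
  i=7: ✓ (witness j=7)
  i=8: ✗ (none in [8,9])
  i=9: ✗ (none in [9,10])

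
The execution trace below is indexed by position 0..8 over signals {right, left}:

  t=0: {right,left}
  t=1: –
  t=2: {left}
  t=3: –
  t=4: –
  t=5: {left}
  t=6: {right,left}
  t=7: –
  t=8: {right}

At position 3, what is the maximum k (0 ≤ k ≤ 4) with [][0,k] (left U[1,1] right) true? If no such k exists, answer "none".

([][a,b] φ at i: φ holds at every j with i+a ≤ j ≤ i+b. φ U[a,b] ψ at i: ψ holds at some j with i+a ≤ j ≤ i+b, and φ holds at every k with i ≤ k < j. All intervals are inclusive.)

(left U[1,1] right) must hold from j=3 onward; find where it first fails.
  j=3: fails → no k works.

none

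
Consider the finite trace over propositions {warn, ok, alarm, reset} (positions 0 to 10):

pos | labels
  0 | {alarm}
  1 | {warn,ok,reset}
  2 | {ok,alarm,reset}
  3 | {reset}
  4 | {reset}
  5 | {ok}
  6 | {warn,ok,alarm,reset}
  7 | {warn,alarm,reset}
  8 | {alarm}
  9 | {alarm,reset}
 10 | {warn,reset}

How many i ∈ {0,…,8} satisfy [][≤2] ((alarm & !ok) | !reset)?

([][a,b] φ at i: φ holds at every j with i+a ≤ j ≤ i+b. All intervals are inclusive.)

Evaluate at each i in [0,8]:
  i=0: ✗ (fails at j=1)
  i=1: ✗ (fails at j=1)
  i=2: ✗ (fails at j=2)
  i=3: ✗ (fails at j=3)
  i=4: ✗ (fails at j=4)
  i=5: ✗ (fails at j=6)
  i=6: ✗ (fails at j=6)
  i=7: ✓ (all of [7,9])
  i=8: ✗ (fails at j=10)
Positions where it holds: {7} → 1.

1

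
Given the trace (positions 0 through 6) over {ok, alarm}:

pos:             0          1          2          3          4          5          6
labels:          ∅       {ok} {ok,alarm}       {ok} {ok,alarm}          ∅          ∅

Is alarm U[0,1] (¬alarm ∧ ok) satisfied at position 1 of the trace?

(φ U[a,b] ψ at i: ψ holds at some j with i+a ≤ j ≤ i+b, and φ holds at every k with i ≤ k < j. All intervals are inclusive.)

Need some j in [1,2] with (¬alarm ∧ ok), and alarm at every k in [1,j-1].
  j=1: (¬alarm ∧ ok) holds; no prefix to check → satisfied.

Holds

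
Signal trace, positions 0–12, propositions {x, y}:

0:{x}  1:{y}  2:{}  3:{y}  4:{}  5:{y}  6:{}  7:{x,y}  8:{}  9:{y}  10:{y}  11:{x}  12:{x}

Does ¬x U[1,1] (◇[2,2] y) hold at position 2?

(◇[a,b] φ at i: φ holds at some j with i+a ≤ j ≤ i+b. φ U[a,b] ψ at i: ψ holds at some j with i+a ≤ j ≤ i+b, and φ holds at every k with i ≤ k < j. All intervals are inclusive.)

Need some j in [3,3] with ◇[2,2] y, and ¬x at every k in [2,j-1].
  j=3: ◇[2,2] y holds; ¬x holds at every k in [2,2] → satisfied.

Holds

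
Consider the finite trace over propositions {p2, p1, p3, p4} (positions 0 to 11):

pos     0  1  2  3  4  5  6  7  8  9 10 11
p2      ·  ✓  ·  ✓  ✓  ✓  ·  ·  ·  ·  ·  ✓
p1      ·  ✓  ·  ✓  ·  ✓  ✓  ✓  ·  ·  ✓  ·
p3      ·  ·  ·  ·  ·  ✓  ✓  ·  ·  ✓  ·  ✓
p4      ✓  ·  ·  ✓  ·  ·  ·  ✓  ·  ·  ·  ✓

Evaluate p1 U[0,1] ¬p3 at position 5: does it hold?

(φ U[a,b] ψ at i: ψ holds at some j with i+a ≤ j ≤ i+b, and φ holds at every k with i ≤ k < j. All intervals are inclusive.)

Need some j in [5,6] with ¬p3, and p1 at every k in [5,j-1].
  j=5: ¬p3 false.
  j=6: ¬p3 false.
No j in the window works → until fails.

No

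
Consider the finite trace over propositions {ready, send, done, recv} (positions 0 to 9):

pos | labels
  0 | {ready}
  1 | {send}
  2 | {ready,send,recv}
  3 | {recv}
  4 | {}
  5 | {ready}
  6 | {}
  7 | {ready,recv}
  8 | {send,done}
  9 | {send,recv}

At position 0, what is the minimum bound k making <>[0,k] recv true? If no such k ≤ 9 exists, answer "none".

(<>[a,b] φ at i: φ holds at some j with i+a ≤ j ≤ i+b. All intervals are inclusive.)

Scan j = 0,1,… for recv:
  j=0: fails
  j=1: fails
  j=2: holds
First hit at j=2, so smallest k = 2-0 = 2.

2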